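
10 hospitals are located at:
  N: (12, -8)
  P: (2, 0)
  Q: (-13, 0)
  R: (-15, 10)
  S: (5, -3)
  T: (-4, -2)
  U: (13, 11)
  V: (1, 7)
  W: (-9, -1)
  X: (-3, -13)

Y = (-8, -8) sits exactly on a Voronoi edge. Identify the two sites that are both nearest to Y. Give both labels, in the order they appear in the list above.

Squared distances from Y to each site:
|YN|² = (-8−12)² + (-8−(-8))² = 400 + 0 = 400
|YP|² = (-8−2)² + (-8−0)² = 100 + 64 = 164
|YQ|² = (-8−(-13))² + (-8−0)² = 25 + 64 = 89
|YR|² = (-8−(-15))² + (-8−10)² = 49 + 324 = 373
|YS|² = (-8−5)² + (-8−(-3))² = 169 + 25 = 194
|YT|² = (-8−(-4))² + (-8−(-2))² = 16 + 36 = 52
|YU|² = (-8−13)² + (-8−11)² = 441 + 361 = 802
|YV|² = (-8−1)² + (-8−7)² = 81 + 225 = 306
|YW|² = (-8−(-9))² + (-8−(-1))² = 1 + 49 = 50
|YX|² = (-8−(-3))² + (-8−(-13))² = 25 + 25 = 50
Y is equidistant from W and X (both at squared distance 50), and every other site is strictly farther — so Y lies on the W–X Voronoi edge.

W and X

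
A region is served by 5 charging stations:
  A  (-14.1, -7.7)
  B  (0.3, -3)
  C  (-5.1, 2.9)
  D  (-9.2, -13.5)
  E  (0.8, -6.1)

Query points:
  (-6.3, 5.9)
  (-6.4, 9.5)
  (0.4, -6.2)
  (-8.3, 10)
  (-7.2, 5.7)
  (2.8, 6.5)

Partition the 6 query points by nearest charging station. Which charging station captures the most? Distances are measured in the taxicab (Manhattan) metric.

C

(-6.3, 5.9) — d to each: A:21.4, B:15.5, C:4.2, D:22.3, E:19.1 → nearest is C
(-6.4, 9.5) — d to each: A:24.9, B:19.2, C:7.9, D:25.8, E:22.8 → nearest is C
(0.4, -6.2) — d to each: A:16, B:3.3, C:14.6, D:16.9, E:0.5 → nearest is E
(-8.3, 10) — d to each: A:23.5, B:21.6, C:10.3, D:24.4, E:25.2 → nearest is C
(-7.2, 5.7) — d to each: A:20.3, B:16.2, C:4.9, D:21.2, E:19.8 → nearest is C
(2.8, 6.5) — d to each: A:31.1, B:12, C:11.5, D:32, E:14.6 → nearest is C
Tally — C:5, E:1. C captures the most (5).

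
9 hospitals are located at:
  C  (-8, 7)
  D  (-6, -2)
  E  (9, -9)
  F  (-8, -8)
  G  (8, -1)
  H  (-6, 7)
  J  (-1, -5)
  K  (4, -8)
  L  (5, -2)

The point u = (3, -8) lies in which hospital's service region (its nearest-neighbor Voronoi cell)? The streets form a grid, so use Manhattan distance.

K

d(u,C) = 11 + 15 = 26
d(u,D) = 9 + 6 = 15
d(u,E) = 6 + 1 = 7
d(u,F) = 11 + 0 = 11
d(u,G) = 5 + 7 = 12
d(u,H) = 9 + 15 = 24
d(u,J) = 4 + 3 = 7
d(u,K) = 1 + 0 = 1
d(u,L) = 2 + 6 = 8
Minimum is at K.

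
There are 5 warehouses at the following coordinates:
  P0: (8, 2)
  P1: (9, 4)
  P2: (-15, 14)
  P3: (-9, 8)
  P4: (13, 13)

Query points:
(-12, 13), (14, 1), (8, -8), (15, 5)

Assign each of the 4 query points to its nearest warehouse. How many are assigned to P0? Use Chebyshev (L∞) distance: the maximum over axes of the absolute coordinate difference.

1

(-12, 13) — d to each: P0:20, P1:21, P2:3, P3:5, P4:25 → nearest is P2
(14, 1) — d to each: P0:6, P1:5, P2:29, P3:23, P4:12 → nearest is P1
(8, -8) — d to each: P0:10, P1:12, P2:23, P3:17, P4:21 → nearest is P0
(15, 5) — d to each: P0:7, P1:6, P2:30, P3:24, P4:8 → nearest is P1
1 of the 4 points has P0 as nearest.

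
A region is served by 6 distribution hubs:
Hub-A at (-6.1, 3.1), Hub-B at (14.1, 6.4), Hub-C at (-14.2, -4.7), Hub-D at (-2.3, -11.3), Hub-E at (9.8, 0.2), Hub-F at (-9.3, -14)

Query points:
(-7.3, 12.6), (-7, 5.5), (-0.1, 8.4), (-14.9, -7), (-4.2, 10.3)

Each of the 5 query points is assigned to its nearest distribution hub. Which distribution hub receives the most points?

(-7.3, 12.6) — d² to each: Hub-A:91.69, Hub-B:496.4, Hub-C:346.9, Hub-D:596.21, Hub-E:446.17, Hub-F:711.56 → nearest is Hub-A
(-7, 5.5) — d² to each: Hub-A:6.57, Hub-B:446.02, Hub-C:155.88, Hub-D:304.33, Hub-E:310.33, Hub-F:385.54 → nearest is Hub-A
(-0.1, 8.4) — d² to each: Hub-A:64.09, Hub-B:205.64, Hub-C:370.42, Hub-D:392.93, Hub-E:165.25, Hub-F:586.4 → nearest is Hub-A
(-14.9, -7) — d² to each: Hub-A:179.45, Hub-B:1020.56, Hub-C:5.78, Hub-D:177.25, Hub-E:661.93, Hub-F:80.36 → nearest is Hub-C
(-4.2, 10.3) — d² to each: Hub-A:55.45, Hub-B:350.1, Hub-C:325, Hub-D:470.17, Hub-E:298.01, Hub-F:616.5 → nearest is Hub-A
Tally — Hub-A:4, Hub-C:1. Hub-A captures the most (4).

Hub-A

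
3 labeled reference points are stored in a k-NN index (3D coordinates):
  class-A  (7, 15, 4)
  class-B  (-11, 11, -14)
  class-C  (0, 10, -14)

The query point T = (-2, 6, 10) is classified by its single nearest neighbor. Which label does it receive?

Since √ is increasing, it suffices to compare squared distances:
d²(T, class-A) = 81 + 81 + 36 = 198
d²(T, class-B) = 81 + 25 + 576 = 682
d²(T, class-C) = 4 + 16 + 576 = 596
Minimum is at class-A.

class-A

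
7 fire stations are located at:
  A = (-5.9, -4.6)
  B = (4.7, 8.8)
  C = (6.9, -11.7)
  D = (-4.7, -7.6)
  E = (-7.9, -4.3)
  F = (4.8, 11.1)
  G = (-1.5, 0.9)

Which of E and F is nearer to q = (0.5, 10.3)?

Compare squared distances:
|qE|² = (0.5−(-7.9))² + (10.3−(-4.3))² = 70.56 + 213.16 = 283.72
|qF|² = (0.5−4.8)² + (10.3−11.1)² = 18.49 + 0.64 = 19.13
283.72 > 19.13, so F is closer.

F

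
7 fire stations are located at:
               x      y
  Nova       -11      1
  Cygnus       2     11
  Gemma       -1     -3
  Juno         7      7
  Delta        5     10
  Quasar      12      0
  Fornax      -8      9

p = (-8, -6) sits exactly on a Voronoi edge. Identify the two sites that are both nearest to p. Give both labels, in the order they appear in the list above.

Squared distances from p to each site:
d²(p, Nova) = 9 + 49 = 58
d²(p, Cygnus) = 100 + 289 = 389
d²(p, Gemma) = 49 + 9 = 58
d²(p, Juno) = 225 + 169 = 394
d²(p, Delta) = 169 + 256 = 425
d²(p, Quasar) = 400 + 36 = 436
d²(p, Fornax) = 0 + 225 = 225
p is equidistant from Nova and Gemma (both at squared distance 58), and every other site is strictly farther — so p lies on the Nova–Gemma Voronoi edge.

Nova and Gemma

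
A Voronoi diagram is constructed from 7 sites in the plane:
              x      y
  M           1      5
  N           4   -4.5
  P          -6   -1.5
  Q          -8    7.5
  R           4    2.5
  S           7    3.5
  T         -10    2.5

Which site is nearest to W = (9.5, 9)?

Compare squared distances (the ordering matches that of the actual distances):
|WM|² = (9.5−1)² + (9−5)² = 72.25 + 16 = 88.25
|WN|² = (9.5−4)² + (9−(-4.5))² = 30.25 + 182.25 = 212.5
|WP|² = (9.5−(-6))² + (9−(-1.5))² = 240.25 + 110.25 = 350.5
|WQ|² = (9.5−(-8))² + (9−7.5)² = 306.25 + 2.25 = 308.5
|WR|² = (9.5−4)² + (9−2.5)² = 30.25 + 42.25 = 72.5
|WS|² = (9.5−7)² + (9−3.5)² = 6.25 + 30.25 = 36.5
|WT|² = (9.5−(-10))² + (9−2.5)² = 380.25 + 42.25 = 422.5
Minimum is at S.

S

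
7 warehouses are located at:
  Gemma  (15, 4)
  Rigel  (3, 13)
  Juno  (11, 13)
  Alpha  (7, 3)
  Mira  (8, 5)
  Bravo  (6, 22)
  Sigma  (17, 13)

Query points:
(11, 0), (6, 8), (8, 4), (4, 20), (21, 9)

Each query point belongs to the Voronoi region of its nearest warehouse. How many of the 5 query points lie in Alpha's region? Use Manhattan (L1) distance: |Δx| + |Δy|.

1

(11, 0) — d to each: Gemma:8, Rigel:21, Juno:13, Alpha:7, Mira:8, Bravo:27, Sigma:19 → nearest is Alpha
(6, 8) — d to each: Gemma:13, Rigel:8, Juno:10, Alpha:6, Mira:5, Bravo:14, Sigma:16 → nearest is Mira
(8, 4) — d to each: Gemma:7, Rigel:14, Juno:12, Alpha:2, Mira:1, Bravo:20, Sigma:18 → nearest is Mira
(4, 20) — d to each: Gemma:27, Rigel:8, Juno:14, Alpha:20, Mira:19, Bravo:4, Sigma:20 → nearest is Bravo
(21, 9) — d to each: Gemma:11, Rigel:22, Juno:14, Alpha:20, Mira:17, Bravo:28, Sigma:8 → nearest is Sigma
1 of the 5 points has Alpha as nearest.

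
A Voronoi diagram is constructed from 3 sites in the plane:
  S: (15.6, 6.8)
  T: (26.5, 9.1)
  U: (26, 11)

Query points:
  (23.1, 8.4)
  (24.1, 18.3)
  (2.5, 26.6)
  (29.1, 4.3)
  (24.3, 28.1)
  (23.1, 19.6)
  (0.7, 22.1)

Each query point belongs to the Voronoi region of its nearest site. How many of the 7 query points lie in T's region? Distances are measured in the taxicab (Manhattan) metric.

(23.1, 8.4) — d to each: S:9.1, T:4.1, U:5.5 → nearest is T
(24.1, 18.3) — d to each: S:20, T:11.6, U:9.2 → nearest is U
(2.5, 26.6) — d to each: S:32.9, T:41.5, U:39.1 → nearest is S
(29.1, 4.3) — d to each: S:16, T:7.4, U:9.8 → nearest is T
(24.3, 28.1) — d to each: S:30, T:21.2, U:18.8 → nearest is U
(23.1, 19.6) — d to each: S:20.3, T:13.9, U:11.5 → nearest is U
(0.7, 22.1) — d to each: S:30.2, T:38.8, U:36.4 → nearest is S
2 of the 7 points have T as nearest.

2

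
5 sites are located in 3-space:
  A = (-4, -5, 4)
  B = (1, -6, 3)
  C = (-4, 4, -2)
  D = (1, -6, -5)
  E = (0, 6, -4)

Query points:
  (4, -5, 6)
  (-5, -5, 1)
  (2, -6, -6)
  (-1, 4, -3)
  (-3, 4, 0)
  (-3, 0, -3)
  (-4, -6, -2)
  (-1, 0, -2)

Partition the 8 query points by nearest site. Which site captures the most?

C

(4, -5, 6) — d² to each: A:68, B:19, C:209, D:131, E:237 → nearest is B
(-5, -5, 1) — d² to each: A:10, B:41, C:91, D:73, E:171 → nearest is A
(2, -6, -6) — d² to each: A:137, B:82, C:152, D:2, E:152 → nearest is D
(-1, 4, -3) — d² to each: A:139, B:140, C:10, D:108, E:6 → nearest is E
(-3, 4, 0) — d² to each: A:98, B:125, C:5, D:141, E:29 → nearest is C
(-3, 0, -3) — d² to each: A:75, B:88, C:18, D:56, E:46 → nearest is C
(-4, -6, -2) — d² to each: A:37, B:50, C:100, D:34, E:164 → nearest is D
(-1, 0, -2) — d² to each: A:70, B:65, C:25, D:49, E:41 → nearest is C
Tally — A:1, B:1, C:3, D:2, E:1. C captures the most (3).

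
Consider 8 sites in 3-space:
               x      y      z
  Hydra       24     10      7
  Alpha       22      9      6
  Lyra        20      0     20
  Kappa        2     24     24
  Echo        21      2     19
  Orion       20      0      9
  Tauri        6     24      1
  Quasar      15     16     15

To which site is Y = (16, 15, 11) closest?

Quasar

Squared Euclidean distances:
d²(Y, Hydra) = (16−24)² + (15−10)² + (11−7)² = 64 + 25 + 16 = 105
d²(Y, Alpha) = (16−22)² + (15−9)² + (11−6)² = 36 + 36 + 25 = 97
d²(Y, Lyra) = (16−20)² + (15−0)² + (11−20)² = 16 + 225 + 81 = 322
d²(Y, Kappa) = (16−2)² + (15−24)² + (11−24)² = 196 + 81 + 169 = 446
d²(Y, Echo) = (16−21)² + (15−2)² + (11−19)² = 25 + 169 + 64 = 258
d²(Y, Orion) = (16−20)² + (15−0)² + (11−9)² = 16 + 225 + 4 = 245
d²(Y, Tauri) = (16−6)² + (15−24)² + (11−1)² = 100 + 81 + 100 = 281
d²(Y, Quasar) = (16−15)² + (15−16)² + (11−15)² = 1 + 1 + 16 = 18
The smallest is to Quasar, so Y lies in the Voronoi region of Quasar.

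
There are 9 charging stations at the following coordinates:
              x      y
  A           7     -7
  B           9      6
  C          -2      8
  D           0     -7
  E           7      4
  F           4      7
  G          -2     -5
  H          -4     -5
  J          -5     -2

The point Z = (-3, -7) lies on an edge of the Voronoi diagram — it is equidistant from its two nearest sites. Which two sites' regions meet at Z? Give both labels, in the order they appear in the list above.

G and H

Squared distances from Z to each site:
|ZA|² = (-3−7)² + (-7−(-7))² = 100 + 0 = 100
|ZB|² = (-3−9)² + (-7−6)² = 144 + 169 = 313
|ZC|² = (-3−(-2))² + (-7−8)² = 1 + 225 = 226
|ZD|² = (-3−0)² + (-7−(-7))² = 9 + 0 = 9
|ZE|² = (-3−7)² + (-7−4)² = 100 + 121 = 221
|ZF|² = (-3−4)² + (-7−7)² = 49 + 196 = 245
|ZG|² = (-3−(-2))² + (-7−(-5))² = 1 + 4 = 5
|ZH|² = (-3−(-4))² + (-7−(-5))² = 1 + 4 = 5
|ZJ|² = (-3−(-5))² + (-7−(-2))² = 4 + 25 = 29
Z is equidistant from G and H (both at squared distance 5), and every other site is strictly farther — so Z lies on the G–H Voronoi edge.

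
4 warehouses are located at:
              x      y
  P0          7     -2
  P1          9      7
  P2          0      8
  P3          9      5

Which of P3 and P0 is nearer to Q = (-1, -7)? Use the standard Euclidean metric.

Compare squared distances:
|QP3|² = (-1−9)² + (-7−5)² = 100 + 144 = 244
|QP0|² = (-1−7)² + (-7−(-2))² = 64 + 25 = 89
244 > 89, so P0 is closer.

P0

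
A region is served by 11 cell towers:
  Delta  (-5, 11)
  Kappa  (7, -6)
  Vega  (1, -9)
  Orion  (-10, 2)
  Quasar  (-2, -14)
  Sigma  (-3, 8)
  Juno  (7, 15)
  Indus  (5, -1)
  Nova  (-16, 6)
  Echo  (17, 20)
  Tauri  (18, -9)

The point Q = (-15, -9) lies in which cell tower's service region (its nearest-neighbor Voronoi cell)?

Compare squared distances (the ordering matches that of the actual distances):
d²(Q, Delta) = (-15−(-5))² + (-9−11)² = 100 + 400 = 500
d²(Q, Kappa) = (-15−7)² + (-9−(-6))² = 484 + 9 = 493
d²(Q, Vega) = (-15−1)² + (-9−(-9))² = 256 + 0 = 256
d²(Q, Orion) = (-15−(-10))² + (-9−2)² = 25 + 121 = 146
d²(Q, Quasar) = (-15−(-2))² + (-9−(-14))² = 169 + 25 = 194
d²(Q, Sigma) = (-15−(-3))² + (-9−8)² = 144 + 289 = 433
d²(Q, Juno) = (-15−7)² + (-9−15)² = 484 + 576 = 1060
d²(Q, Indus) = (-15−5)² + (-9−(-1))² = 400 + 64 = 464
d²(Q, Nova) = (-15−(-16))² + (-9−6)² = 1 + 225 = 226
d²(Q, Echo) = (-15−17)² + (-9−20)² = 1024 + 841 = 1865
d²(Q, Tauri) = (-15−18)² + (-9−(-9))² = 1089 + 0 = 1089
Minimum is at Orion.

Orion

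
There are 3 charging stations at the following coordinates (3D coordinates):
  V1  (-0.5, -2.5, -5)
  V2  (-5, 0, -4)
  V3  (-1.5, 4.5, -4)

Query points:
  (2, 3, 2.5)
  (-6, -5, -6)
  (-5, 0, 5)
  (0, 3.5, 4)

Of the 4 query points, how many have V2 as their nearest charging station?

(2, 3, 2.5) — d² to each: V1:92.75, V2:100.25, V3:56.75 → nearest is V3
(-6, -5, -6) — d² to each: V1:37.5, V2:30, V3:114.5 → nearest is V2
(-5, 0, 5) — d² to each: V1:126.5, V2:81, V3:113.5 → nearest is V2
(0, 3.5, 4) — d² to each: V1:117.25, V2:101.25, V3:67.25 → nearest is V3
2 of the 4 points have V2 as nearest.

2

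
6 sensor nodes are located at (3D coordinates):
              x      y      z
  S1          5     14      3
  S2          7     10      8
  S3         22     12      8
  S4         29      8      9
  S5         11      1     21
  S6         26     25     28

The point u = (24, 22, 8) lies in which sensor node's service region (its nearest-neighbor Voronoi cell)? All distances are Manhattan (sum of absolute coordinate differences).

S3

d(u,S1) = |24−5| + |22−14| + |8−3| = 19 + 8 + 5 = 32
d(u,S2) = |24−7| + |22−10| + |8−8| = 17 + 12 + 0 = 29
d(u,S3) = |24−22| + |22−12| + |8−8| = 2 + 10 + 0 = 12
d(u,S4) = |24−29| + |22−8| + |8−9| = 5 + 14 + 1 = 20
d(u,S5) = |24−11| + |22−1| + |8−21| = 13 + 21 + 13 = 47
d(u,S6) = |24−26| + |22−25| + |8−28| = 2 + 3 + 20 = 25
Minimum is at S3.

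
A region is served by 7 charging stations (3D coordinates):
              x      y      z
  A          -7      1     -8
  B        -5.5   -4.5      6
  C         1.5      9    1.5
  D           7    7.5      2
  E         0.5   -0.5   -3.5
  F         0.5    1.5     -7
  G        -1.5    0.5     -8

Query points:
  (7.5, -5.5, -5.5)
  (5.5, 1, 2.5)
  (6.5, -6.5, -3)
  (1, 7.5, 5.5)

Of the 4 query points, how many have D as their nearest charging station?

(7.5, -5.5, -5.5) — d² to each: A:258.75, B:302.25, C:295.25, D:225.5, E:78, F:100.25, G:123.25 → nearest is E
(5.5, 1, 2.5) — d² to each: A:266.5, B:163.5, C:81, D:44.75, E:63.25, F:115.5, G:159.5 → nearest is D
(6.5, -6.5, -3) — d² to each: A:263.5, B:229, C:285.5, D:221.25, E:72.25, F:116, G:138 → nearest is E
(1, 7.5, 5.5) — d² to each: A:288.5, B:186.5, C:18.5, D:48.25, E:145.25, F:192.5, G:237.5 → nearest is C
1 of the 4 points has D as nearest.

1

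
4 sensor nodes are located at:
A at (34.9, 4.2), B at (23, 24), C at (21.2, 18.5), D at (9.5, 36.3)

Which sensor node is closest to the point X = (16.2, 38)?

Squared Euclidean distances:
|XA|² = (16.2−34.9)² + (38−4.2)² = 349.69 + 1142.44 = 1492.13
|XB|² = (16.2−23)² + (38−24)² = 46.24 + 196 = 242.24
|XC|² = (16.2−21.2)² + (38−18.5)² = 25 + 380.25 = 405.25
|XD|² = (16.2−9.5)² + (38−36.3)² = 44.89 + 2.89 = 47.78
D is nearest.

D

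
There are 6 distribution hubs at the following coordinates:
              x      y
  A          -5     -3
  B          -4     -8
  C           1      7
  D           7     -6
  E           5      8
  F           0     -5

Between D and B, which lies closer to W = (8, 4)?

D

Compare squared distances:
|WD|² = (8−7)² + (4−(-6))² = 1 + 100 = 101
|WB|² = (8−(-4))² + (4−(-8))² = 144 + 144 = 288
101 < 288, so D is closer.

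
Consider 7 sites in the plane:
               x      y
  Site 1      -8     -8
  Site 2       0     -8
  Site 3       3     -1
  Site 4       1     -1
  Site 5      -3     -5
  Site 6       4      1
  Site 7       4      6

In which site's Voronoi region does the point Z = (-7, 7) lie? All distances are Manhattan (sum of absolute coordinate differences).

d(Z, Site 1) = |-7−(-8)| + |7−(-8)| = 1 + 15 = 16
d(Z, Site 2) = |-7−0| + |7−(-8)| = 7 + 15 = 22
d(Z, Site 3) = |-7−3| + |7−(-1)| = 10 + 8 = 18
d(Z, Site 4) = |-7−1| + |7−(-1)| = 8 + 8 = 16
d(Z, Site 5) = |-7−(-3)| + |7−(-5)| = 4 + 12 = 16
d(Z, Site 6) = |-7−4| + |7−1| = 11 + 6 = 17
d(Z, Site 7) = |-7−4| + |7−6| = 11 + 1 = 12
Minimum is at Site 7.

Site 7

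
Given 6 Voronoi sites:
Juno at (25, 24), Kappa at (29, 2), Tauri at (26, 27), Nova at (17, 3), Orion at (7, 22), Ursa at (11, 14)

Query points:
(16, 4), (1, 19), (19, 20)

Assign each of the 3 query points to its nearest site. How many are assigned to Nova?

1

(16, 4) — d² to each: Juno:481, Kappa:173, Tauri:629, Nova:2, Orion:405, Ursa:125 → nearest is Nova
(1, 19) — d² to each: Juno:601, Kappa:1073, Tauri:689, Nova:512, Orion:45, Ursa:125 → nearest is Orion
(19, 20) — d² to each: Juno:52, Kappa:424, Tauri:98, Nova:293, Orion:148, Ursa:100 → nearest is Juno
1 of the 3 points has Nova as nearest.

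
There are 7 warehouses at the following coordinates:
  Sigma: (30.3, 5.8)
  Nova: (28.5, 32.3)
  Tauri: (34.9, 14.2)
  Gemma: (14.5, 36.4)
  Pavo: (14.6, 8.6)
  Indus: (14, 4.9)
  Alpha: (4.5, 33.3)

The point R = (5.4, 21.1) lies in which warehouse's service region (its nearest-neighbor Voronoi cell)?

Squared Euclidean distances:
d²(R, Sigma) = (5.4−30.3)² + (21.1−5.8)² = 620.01 + 234.09 = 854.1
d²(R, Nova) = (5.4−28.5)² + (21.1−32.3)² = 533.61 + 125.44 = 659.05
d²(R, Tauri) = (5.4−34.9)² + (21.1−14.2)² = 870.25 + 47.61 = 917.86
d²(R, Gemma) = (5.4−14.5)² + (21.1−36.4)² = 82.81 + 234.09 = 316.9
d²(R, Pavo) = (5.4−14.6)² + (21.1−8.6)² = 84.64 + 156.25 = 240.89
d²(R, Indus) = (5.4−14)² + (21.1−4.9)² = 73.96 + 262.44 = 336.4
d²(R, Alpha) = (5.4−4.5)² + (21.1−33.3)² = 0.81 + 148.84 = 149.65
Minimum is at Alpha.

Alpha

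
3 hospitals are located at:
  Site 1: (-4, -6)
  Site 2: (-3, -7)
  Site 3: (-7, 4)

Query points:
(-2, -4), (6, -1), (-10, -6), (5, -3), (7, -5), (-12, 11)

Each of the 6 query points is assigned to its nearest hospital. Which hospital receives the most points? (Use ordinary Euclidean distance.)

Site 2

(-2, -4) — d² to each: Site 1:8, Site 2:10, Site 3:89 → nearest is Site 1
(6, -1) — d² to each: Site 1:125, Site 2:117, Site 3:194 → nearest is Site 2
(-10, -6) — d² to each: Site 1:36, Site 2:50, Site 3:109 → nearest is Site 1
(5, -3) — d² to each: Site 1:90, Site 2:80, Site 3:193 → nearest is Site 2
(7, -5) — d² to each: Site 1:122, Site 2:104, Site 3:277 → nearest is Site 2
(-12, 11) — d² to each: Site 1:353, Site 2:405, Site 3:74 → nearest is Site 3
Tally — Site 1:2, Site 2:3, Site 3:1. Site 2 captures the most (3).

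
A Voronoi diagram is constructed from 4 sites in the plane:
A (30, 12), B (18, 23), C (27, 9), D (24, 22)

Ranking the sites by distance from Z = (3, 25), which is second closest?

D

Compare squared distances (the ordering matches that of the actual distances):
|ZA|² = 729 + 169 = 898
|ZB|² = 225 + 4 = 229
|ZC|² = 576 + 256 = 832
|ZD|² = 441 + 9 = 450
Sorted ascending: B, D, C, … — the second-nearest is D.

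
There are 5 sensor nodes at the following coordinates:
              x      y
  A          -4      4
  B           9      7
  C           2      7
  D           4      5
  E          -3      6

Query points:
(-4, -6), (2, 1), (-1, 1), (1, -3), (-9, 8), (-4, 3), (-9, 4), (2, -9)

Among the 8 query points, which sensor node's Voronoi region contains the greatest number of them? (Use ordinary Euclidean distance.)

A

(-4, -6) — d² to each: A:100, B:338, C:205, D:185, E:145 → nearest is A
(2, 1) — d² to each: A:45, B:85, C:36, D:20, E:50 → nearest is D
(-1, 1) — d² to each: A:18, B:136, C:45, D:41, E:29 → nearest is A
(1, -3) — d² to each: A:74, B:164, C:101, D:73, E:97 → nearest is D
(-9, 8) — d² to each: A:41, B:325, C:122, D:178, E:40 → nearest is E
(-4, 3) — d² to each: A:1, B:185, C:52, D:68, E:10 → nearest is A
(-9, 4) — d² to each: A:25, B:333, C:130, D:170, E:40 → nearest is A
(2, -9) — d² to each: A:205, B:305, C:256, D:200, E:250 → nearest is D
Tally — A:4, D:3, E:1. A captures the most (4).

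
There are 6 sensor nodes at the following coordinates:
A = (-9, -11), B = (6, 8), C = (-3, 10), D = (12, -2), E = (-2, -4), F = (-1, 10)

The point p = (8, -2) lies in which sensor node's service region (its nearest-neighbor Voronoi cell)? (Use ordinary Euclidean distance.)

Compare squared distances (the ordering matches that of the actual distances):
|pA|² = (8−(-9))² + (-2−(-11))² = 289 + 81 = 370
|pB|² = (8−6)² + (-2−8)² = 4 + 100 = 104
|pC|² = (8−(-3))² + (-2−10)² = 121 + 144 = 265
|pD|² = (8−12)² + (-2−(-2))² = 16 + 0 = 16
|pE|² = (8−(-2))² + (-2−(-4))² = 100 + 4 = 104
|pF|² = (8−(-1))² + (-2−10)² = 81 + 144 = 225
The smallest is to D, so p lies in the Voronoi region of D.

D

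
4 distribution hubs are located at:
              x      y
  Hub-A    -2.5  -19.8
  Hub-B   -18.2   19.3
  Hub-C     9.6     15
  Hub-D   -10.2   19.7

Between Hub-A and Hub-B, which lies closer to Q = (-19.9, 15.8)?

Compare squared distances:
d²(Q, Hub-A) = (-19.9−(-2.5))² + (15.8−(-19.8))² = 302.76 + 1267.36 = 1570.12
d²(Q, Hub-B) = (-19.9−(-18.2))² + (15.8−19.3)² = 2.89 + 12.25 = 15.14
1570.12 > 15.14, so Hub-B is closer.

Hub-B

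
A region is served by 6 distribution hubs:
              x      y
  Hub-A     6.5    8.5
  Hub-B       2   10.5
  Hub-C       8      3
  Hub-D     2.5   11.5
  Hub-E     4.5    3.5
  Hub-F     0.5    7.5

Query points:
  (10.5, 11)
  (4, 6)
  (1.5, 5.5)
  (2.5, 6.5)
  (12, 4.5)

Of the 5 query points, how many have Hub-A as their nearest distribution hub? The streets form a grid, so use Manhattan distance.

(10.5, 11) — d to each: Hub-A:6.5, Hub-B:9, Hub-C:10.5, Hub-D:8.5, Hub-E:13.5, Hub-F:13.5 → nearest is Hub-A
(4, 6) — d to each: Hub-A:5, Hub-B:6.5, Hub-C:7, Hub-D:7, Hub-E:3, Hub-F:5 → nearest is Hub-E
(1.5, 5.5) — d to each: Hub-A:8, Hub-B:5.5, Hub-C:9, Hub-D:7, Hub-E:5, Hub-F:3 → nearest is Hub-F
(2.5, 6.5) — d to each: Hub-A:6, Hub-B:4.5, Hub-C:9, Hub-D:5, Hub-E:5, Hub-F:3 → nearest is Hub-F
(12, 4.5) — d to each: Hub-A:9.5, Hub-B:16, Hub-C:5.5, Hub-D:16.5, Hub-E:8.5, Hub-F:14.5 → nearest is Hub-C
1 of the 5 points has Hub-A as nearest.

1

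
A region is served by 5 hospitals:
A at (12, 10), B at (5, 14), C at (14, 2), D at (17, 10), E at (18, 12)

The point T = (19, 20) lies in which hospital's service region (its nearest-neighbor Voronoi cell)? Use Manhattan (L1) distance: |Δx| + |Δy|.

d(T,A) = |19−12| + |20−10| = 7 + 10 = 17
d(T,B) = |19−5| + |20−14| = 14 + 6 = 20
d(T,C) = |19−14| + |20−2| = 5 + 18 = 23
d(T,D) = |19−17| + |20−10| = 2 + 10 = 12
d(T,E) = |19−18| + |20−12| = 1 + 8 = 9
Minimum is at E.

E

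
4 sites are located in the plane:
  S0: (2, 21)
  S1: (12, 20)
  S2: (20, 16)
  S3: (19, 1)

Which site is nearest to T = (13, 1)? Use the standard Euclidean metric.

Squared Euclidean distances:
|TS0|² = 121 + 400 = 521
|TS1|² = 1 + 361 = 362
|TS2|² = 49 + 225 = 274
|TS3|² = 36 + 0 = 36
The smallest is to S3, so T lies in the Voronoi region of S3.

S3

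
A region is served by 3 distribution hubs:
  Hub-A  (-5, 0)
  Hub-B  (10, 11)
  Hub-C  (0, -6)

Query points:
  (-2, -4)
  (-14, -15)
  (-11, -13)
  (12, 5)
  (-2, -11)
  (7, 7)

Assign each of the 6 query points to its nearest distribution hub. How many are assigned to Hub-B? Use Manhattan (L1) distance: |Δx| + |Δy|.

2

(-2, -4) — d to each: Hub-A:7, Hub-B:27, Hub-C:4 → nearest is Hub-C
(-14, -15) — d to each: Hub-A:24, Hub-B:50, Hub-C:23 → nearest is Hub-C
(-11, -13) — d to each: Hub-A:19, Hub-B:45, Hub-C:18 → nearest is Hub-C
(12, 5) — d to each: Hub-A:22, Hub-B:8, Hub-C:23 → nearest is Hub-B
(-2, -11) — d to each: Hub-A:14, Hub-B:34, Hub-C:7 → nearest is Hub-C
(7, 7) — d to each: Hub-A:19, Hub-B:7, Hub-C:20 → nearest is Hub-B
2 of the 6 points have Hub-B as nearest.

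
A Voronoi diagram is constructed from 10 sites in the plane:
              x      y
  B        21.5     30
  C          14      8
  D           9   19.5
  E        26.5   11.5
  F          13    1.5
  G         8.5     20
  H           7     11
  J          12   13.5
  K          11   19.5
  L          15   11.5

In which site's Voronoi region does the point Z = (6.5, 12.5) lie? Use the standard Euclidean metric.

Compare squared distances (the ordering matches that of the actual distances):
|ZB|² = (6.5−21.5)² + (12.5−30)² = 225 + 306.25 = 531.25
|ZC|² = (6.5−14)² + (12.5−8)² = 56.25 + 20.25 = 76.5
|ZD|² = (6.5−9)² + (12.5−19.5)² = 6.25 + 49 = 55.25
|ZE|² = (6.5−26.5)² + (12.5−11.5)² = 400 + 1 = 401
|ZF|² = (6.5−13)² + (12.5−1.5)² = 42.25 + 121 = 163.25
|ZG|² = (6.5−8.5)² + (12.5−20)² = 4 + 56.25 = 60.25
|ZH|² = (6.5−7)² + (12.5−11)² = 0.25 + 2.25 = 2.5
|ZJ|² = (6.5−12)² + (12.5−13.5)² = 30.25 + 1 = 31.25
|ZK|² = (6.5−11)² + (12.5−19.5)² = 20.25 + 49 = 69.25
|ZL|² = (6.5−15)² + (12.5−11.5)² = 72.25 + 1 = 73.25
The smallest is to H, so Z lies in the Voronoi region of H.

H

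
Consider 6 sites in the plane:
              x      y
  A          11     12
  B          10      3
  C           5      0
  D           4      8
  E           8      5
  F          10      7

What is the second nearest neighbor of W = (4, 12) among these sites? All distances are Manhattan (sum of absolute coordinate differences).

A

d(W,A) = |4−11| + |12−12| = 7 + 0 = 7
d(W,B) = |4−10| + |12−3| = 6 + 9 = 15
d(W,C) = |4−5| + |12−0| = 1 + 12 = 13
d(W,D) = |4−4| + |12−8| = 0 + 4 = 4
d(W,E) = |4−8| + |12−5| = 4 + 7 = 11
d(W,F) = |4−10| + |12−7| = 6 + 5 = 11
Sorted ascending: D, A, E, … — the second-nearest is A.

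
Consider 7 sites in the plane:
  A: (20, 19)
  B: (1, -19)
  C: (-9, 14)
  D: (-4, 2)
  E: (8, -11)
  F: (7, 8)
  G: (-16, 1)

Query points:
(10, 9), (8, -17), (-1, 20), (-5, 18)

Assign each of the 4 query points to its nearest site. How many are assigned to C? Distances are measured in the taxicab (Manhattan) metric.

2

(10, 9) — d to each: A:20, B:37, C:24, D:21, E:22, F:4, G:34 → nearest is F
(8, -17) — d to each: A:48, B:9, C:48, D:31, E:6, F:26, G:42 → nearest is E
(-1, 20) — d to each: A:22, B:41, C:14, D:21, E:40, F:20, G:34 → nearest is C
(-5, 18) — d to each: A:26, B:43, C:8, D:17, E:42, F:22, G:28 → nearest is C
2 of the 4 points have C as nearest.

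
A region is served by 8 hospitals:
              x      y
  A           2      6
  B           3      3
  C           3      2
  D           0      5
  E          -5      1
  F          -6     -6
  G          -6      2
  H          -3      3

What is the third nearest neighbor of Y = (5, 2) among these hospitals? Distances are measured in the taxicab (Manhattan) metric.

A

d(Y,A) = 3 + 4 = 7
d(Y,B) = 2 + 1 = 3
d(Y,C) = 2 + 0 = 2
d(Y,D) = 5 + 3 = 8
d(Y,E) = 10 + 1 = 11
d(Y,F) = 11 + 8 = 19
d(Y,G) = 11 + 0 = 11
d(Y,H) = 8 + 1 = 9
Sorted ascending: C, B, A, D, … — the third-nearest is A.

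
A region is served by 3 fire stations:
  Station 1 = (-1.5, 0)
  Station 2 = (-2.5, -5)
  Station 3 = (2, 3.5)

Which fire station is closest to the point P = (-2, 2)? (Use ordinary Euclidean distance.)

Station 1

Since √ is increasing, it suffices to compare squared distances:
d²(P, Station 1) = (-2−(-1.5))² + (2−0)² = 0.25 + 4 = 4.25
d²(P, Station 2) = (-2−(-2.5))² + (2−(-5))² = 0.25 + 49 = 49.25
d²(P, Station 3) = (-2−2)² + (2−3.5)² = 16 + 2.25 = 18.25
Station 1 is nearest.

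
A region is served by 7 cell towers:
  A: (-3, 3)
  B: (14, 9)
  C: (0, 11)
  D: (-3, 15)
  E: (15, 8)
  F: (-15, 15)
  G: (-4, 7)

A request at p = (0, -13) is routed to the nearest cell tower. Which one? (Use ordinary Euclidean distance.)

A

Squared Euclidean distances:
|pA|² = (0−(-3))² + (-13−3)² = 9 + 256 = 265
|pB|² = (0−14)² + (-13−9)² = 196 + 484 = 680
|pC|² = (0−0)² + (-13−11)² = 0 + 576 = 576
|pD|² = (0−(-3))² + (-13−15)² = 9 + 784 = 793
|pE|² = (0−15)² + (-13−8)² = 225 + 441 = 666
|pF|² = (0−(-15))² + (-13−15)² = 225 + 784 = 1009
|pG|² = (0−(-4))² + (-13−7)² = 16 + 400 = 416
A is nearest.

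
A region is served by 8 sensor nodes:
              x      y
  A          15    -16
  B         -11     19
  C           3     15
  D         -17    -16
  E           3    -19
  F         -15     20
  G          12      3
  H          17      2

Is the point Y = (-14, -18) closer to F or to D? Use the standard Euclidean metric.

D

Compare squared distances:
|YF|² = (-14−(-15))² + (-18−20)² = 1 + 1444 = 1445
|YD|² = (-14−(-17))² + (-18−(-16))² = 9 + 4 = 13
1445 > 13, so D is closer.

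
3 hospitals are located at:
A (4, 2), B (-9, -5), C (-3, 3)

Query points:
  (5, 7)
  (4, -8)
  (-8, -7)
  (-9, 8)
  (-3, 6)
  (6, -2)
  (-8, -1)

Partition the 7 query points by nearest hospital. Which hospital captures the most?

(5, 7) — d² to each: A:26, B:340, C:80 → nearest is A
(4, -8) — d² to each: A:100, B:178, C:170 → nearest is A
(-8, -7) — d² to each: A:225, B:5, C:125 → nearest is B
(-9, 8) — d² to each: A:205, B:169, C:61 → nearest is C
(-3, 6) — d² to each: A:65, B:157, C:9 → nearest is C
(6, -2) — d² to each: A:20, B:234, C:106 → nearest is A
(-8, -1) — d² to each: A:153, B:17, C:41 → nearest is B
Tally — A:3, B:2, C:2. A captures the most (3).

A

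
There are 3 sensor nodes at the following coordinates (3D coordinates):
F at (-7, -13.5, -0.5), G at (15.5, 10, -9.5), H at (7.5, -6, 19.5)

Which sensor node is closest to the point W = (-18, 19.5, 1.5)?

F

Compare squared distances (the ordering matches that of the actual distances):
|WF|² = (-18−(-7))² + (19.5−(-13.5))² + (1.5−(-0.5))² = 121 + 1089 + 4 = 1214
|WG|² = (-18−15.5)² + (19.5−10)² + (1.5−(-9.5))² = 1122.25 + 90.25 + 121 = 1333.5
|WH|² = (-18−7.5)² + (19.5−(-6))² + (1.5−19.5)² = 650.25 + 650.25 + 324 = 1624.5
Minimum is at F.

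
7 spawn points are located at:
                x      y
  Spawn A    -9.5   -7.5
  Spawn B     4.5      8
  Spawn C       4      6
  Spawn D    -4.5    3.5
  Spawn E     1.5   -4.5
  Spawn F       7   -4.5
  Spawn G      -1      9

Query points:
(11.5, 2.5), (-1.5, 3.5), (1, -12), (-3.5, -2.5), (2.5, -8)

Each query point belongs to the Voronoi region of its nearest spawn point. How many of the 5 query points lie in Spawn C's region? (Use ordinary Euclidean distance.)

(11.5, 2.5) — d² to each: Spawn A:541, Spawn B:79.25, Spawn C:68.5, Spawn D:257, Spawn E:149, Spawn F:69.25, Spawn G:198.5 → nearest is Spawn C
(-1.5, 3.5) — d² to each: Spawn A:185, Spawn B:56.25, Spawn C:36.5, Spawn D:9, Spawn E:73, Spawn F:136.25, Spawn G:30.5 → nearest is Spawn D
(1, -12) — d² to each: Spawn A:130.5, Spawn B:412.25, Spawn C:333, Spawn D:270.5, Spawn E:56.5, Spawn F:92.25, Spawn G:445 → nearest is Spawn E
(-3.5, -2.5) — d² to each: Spawn A:61, Spawn B:174.25, Spawn C:128.5, Spawn D:37, Spawn E:29, Spawn F:114.25, Spawn G:138.5 → nearest is Spawn E
(2.5, -8) — d² to each: Spawn A:144.25, Spawn B:260, Spawn C:198.25, Spawn D:181.25, Spawn E:13.25, Spawn F:32.5, Spawn G:301.25 → nearest is Spawn E
1 of the 5 points has Spawn C as nearest.

1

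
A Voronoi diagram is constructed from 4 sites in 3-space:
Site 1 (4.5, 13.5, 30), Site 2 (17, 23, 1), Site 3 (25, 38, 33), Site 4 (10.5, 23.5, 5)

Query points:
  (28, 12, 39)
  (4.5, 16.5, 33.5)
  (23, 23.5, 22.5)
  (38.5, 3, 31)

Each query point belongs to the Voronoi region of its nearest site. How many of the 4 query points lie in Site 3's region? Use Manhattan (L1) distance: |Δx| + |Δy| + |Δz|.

1

(28, 12, 39) — d to each: Site 1:34, Site 2:60, Site 3:35, Site 4:63 → nearest is Site 1
(4.5, 16.5, 33.5) — d to each: Site 1:6.5, Site 2:51.5, Site 3:42.5, Site 4:41.5 → nearest is Site 1
(23, 23.5, 22.5) — d to each: Site 1:36, Site 2:28, Site 3:27, Site 4:30 → nearest is Site 3
(38.5, 3, 31) — d to each: Site 1:45.5, Site 2:71.5, Site 3:50.5, Site 4:74.5 → nearest is Site 1
1 of the 4 points has Site 3 as nearest.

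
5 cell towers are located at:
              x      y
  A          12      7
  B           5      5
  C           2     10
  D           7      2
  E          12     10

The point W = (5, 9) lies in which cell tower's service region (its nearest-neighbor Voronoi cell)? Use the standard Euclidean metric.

C

Since √ is increasing, it suffices to compare squared distances:
|WA|² = (5−12)² + (9−7)² = 49 + 4 = 53
|WB|² = (5−5)² + (9−5)² = 0 + 16 = 16
|WC|² = (5−2)² + (9−10)² = 9 + 1 = 10
|WD|² = (5−7)² + (9−2)² = 4 + 49 = 53
|WE|² = (5−12)² + (9−10)² = 49 + 1 = 50
The smallest is to C, so W lies in the Voronoi region of C.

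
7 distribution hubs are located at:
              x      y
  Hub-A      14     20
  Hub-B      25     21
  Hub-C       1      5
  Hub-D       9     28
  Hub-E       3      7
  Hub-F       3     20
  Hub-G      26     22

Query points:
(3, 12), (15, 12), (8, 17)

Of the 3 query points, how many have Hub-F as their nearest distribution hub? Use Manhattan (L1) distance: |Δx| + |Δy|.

1

(3, 12) — d to each: Hub-A:19, Hub-B:31, Hub-C:9, Hub-D:22, Hub-E:5, Hub-F:8, Hub-G:33 → nearest is Hub-E
(15, 12) — d to each: Hub-A:9, Hub-B:19, Hub-C:21, Hub-D:22, Hub-E:17, Hub-F:20, Hub-G:21 → nearest is Hub-A
(8, 17) — d to each: Hub-A:9, Hub-B:21, Hub-C:19, Hub-D:12, Hub-E:15, Hub-F:8, Hub-G:23 → nearest is Hub-F
1 of the 3 points has Hub-F as nearest.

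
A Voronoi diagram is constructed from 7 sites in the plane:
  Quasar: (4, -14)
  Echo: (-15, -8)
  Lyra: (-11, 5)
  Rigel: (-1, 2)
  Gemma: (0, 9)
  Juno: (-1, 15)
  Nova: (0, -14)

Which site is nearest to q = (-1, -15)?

Nova

Since √ is increasing, it suffices to compare squared distances:
d²(q, Quasar) = (-1−4)² + (-15−(-14))² = 25 + 1 = 26
d²(q, Echo) = (-1−(-15))² + (-15−(-8))² = 196 + 49 = 245
d²(q, Lyra) = (-1−(-11))² + (-15−5)² = 100 + 400 = 500
d²(q, Rigel) = (-1−(-1))² + (-15−2)² = 0 + 289 = 289
d²(q, Gemma) = (-1−0)² + (-15−9)² = 1 + 576 = 577
d²(q, Juno) = (-1−(-1))² + (-15−15)² = 0 + 900 = 900
d²(q, Nova) = (-1−0)² + (-15−(-14))² = 1 + 1 = 2
Minimum is at Nova.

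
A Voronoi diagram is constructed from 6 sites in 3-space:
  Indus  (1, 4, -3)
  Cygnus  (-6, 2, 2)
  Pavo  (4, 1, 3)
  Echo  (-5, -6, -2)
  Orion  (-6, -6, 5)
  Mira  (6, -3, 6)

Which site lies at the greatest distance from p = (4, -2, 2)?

Squared Euclidean distances:
d²(p, Indus) = 9 + 36 + 25 = 70
d²(p, Cygnus) = 100 + 16 + 0 = 116
d²(p, Pavo) = 0 + 9 + 1 = 10
d²(p, Echo) = 81 + 16 + 16 = 113
d²(p, Orion) = 100 + 16 + 9 = 125
d²(p, Mira) = 4 + 1 + 16 = 21
The largest is to Orion.

Orion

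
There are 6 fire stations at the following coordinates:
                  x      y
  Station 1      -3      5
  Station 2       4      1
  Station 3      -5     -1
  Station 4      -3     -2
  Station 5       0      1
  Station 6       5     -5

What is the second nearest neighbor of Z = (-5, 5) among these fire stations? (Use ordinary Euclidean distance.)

Since √ is increasing, it suffices to compare squared distances:
d²(Z, Station 1) = 4 + 0 = 4
d²(Z, Station 2) = 81 + 16 = 97
d²(Z, Station 3) = 0 + 36 = 36
d²(Z, Station 4) = 4 + 49 = 53
d²(Z, Station 5) = 25 + 16 = 41
d²(Z, Station 6) = 100 + 100 = 200
Sorted ascending: Station 1, Station 3, Station 5, … — the second-nearest is Station 3.

Station 3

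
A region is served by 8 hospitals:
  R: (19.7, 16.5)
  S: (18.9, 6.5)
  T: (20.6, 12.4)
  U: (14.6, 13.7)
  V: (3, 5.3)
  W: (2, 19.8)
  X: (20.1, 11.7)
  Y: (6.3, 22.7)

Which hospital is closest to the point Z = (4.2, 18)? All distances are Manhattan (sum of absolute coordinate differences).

d(Z,R) = |4.2−19.7| + |18−16.5| = 15.5 + 1.5 = 17
d(Z,S) = |4.2−18.9| + |18−6.5| = 14.7 + 11.5 = 26.2
d(Z,T) = |4.2−20.6| + |18−12.4| = 16.4 + 5.6 = 22
d(Z,U) = |4.2−14.6| + |18−13.7| = 10.4 + 4.3 = 14.7
d(Z,V) = |4.2−3| + |18−5.3| = 1.2 + 12.7 = 13.9
d(Z,W) = |4.2−2| + |18−19.8| = 2.2 + 1.8 = 4
d(Z,X) = |4.2−20.1| + |18−11.7| = 15.9 + 6.3 = 22.2
d(Z,Y) = |4.2−6.3| + |18−22.7| = 2.1 + 4.7 = 6.8
W is nearest.

W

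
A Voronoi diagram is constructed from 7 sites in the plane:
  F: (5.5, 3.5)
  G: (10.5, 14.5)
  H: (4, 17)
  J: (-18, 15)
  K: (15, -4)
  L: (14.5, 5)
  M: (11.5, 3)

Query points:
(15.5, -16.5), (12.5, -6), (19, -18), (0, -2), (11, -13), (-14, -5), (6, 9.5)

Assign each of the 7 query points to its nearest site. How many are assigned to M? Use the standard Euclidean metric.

0

(15.5, -16.5) — d² to each: F:500, G:986, H:1254.5, J:2114.5, K:156.5, L:463.25, M:396.25 → nearest is K
(12.5, -6) — d² to each: F:139.25, G:424.25, H:601.25, J:1371.25, K:10.25, L:125, M:82 → nearest is K
(19, -18) — d² to each: F:644.5, G:1128.5, H:1450, J:2458, K:212, L:549.25, M:497.25 → nearest is K
(0, -2) — d² to each: F:60.5, G:382.5, H:377, J:613, K:229, L:259.25, M:157.25 → nearest is F
(11, -13) — d² to each: F:302.5, G:756.5, H:949, J:1625, K:97, L:336.25, M:256.25 → nearest is K
(-14, -5) — d² to each: F:452.5, G:980.5, H:808, J:416, K:842, L:912.25, M:714.25 → nearest is J
(6, 9.5) — d² to each: F:36.25, G:45.25, H:60.25, J:606.25, K:263.25, L:92.5, M:72.5 → nearest is F
0 of the 7 points have M as nearest.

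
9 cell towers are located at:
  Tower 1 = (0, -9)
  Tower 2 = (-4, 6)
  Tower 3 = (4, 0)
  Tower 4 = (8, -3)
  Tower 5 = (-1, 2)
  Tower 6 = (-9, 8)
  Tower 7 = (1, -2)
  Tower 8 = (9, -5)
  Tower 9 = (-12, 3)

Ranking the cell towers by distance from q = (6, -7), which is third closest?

Tower 1

Compare squared distances (the ordering matches that of the actual distances):
d²(q, Tower 1) = 36 + 4 = 40
d²(q, Tower 2) = 100 + 169 = 269
d²(q, Tower 3) = 4 + 49 = 53
d²(q, Tower 4) = 4 + 16 = 20
d²(q, Tower 5) = 49 + 81 = 130
d²(q, Tower 6) = 225 + 225 = 450
d²(q, Tower 7) = 25 + 25 = 50
d²(q, Tower 8) = 9 + 4 = 13
d²(q, Tower 9) = 324 + 100 = 424
Sorted ascending: Tower 8, Tower 4, Tower 1, Tower 7, … — the third-nearest is Tower 1.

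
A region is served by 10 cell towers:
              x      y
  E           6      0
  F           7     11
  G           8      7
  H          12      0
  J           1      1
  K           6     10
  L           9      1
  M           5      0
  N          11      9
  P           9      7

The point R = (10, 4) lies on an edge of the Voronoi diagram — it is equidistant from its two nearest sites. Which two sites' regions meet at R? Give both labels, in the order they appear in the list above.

Squared distances from R to each site:
|RE|² = (10−6)² + (4−0)² = 16 + 16 = 32
|RF|² = (10−7)² + (4−11)² = 9 + 49 = 58
|RG|² = (10−8)² + (4−7)² = 4 + 9 = 13
|RH|² = (10−12)² + (4−0)² = 4 + 16 = 20
|RJ|² = (10−1)² + (4−1)² = 81 + 9 = 90
|RK|² = (10−6)² + (4−10)² = 16 + 36 = 52
|RL|² = (10−9)² + (4−1)² = 1 + 9 = 10
|RM|² = (10−5)² + (4−0)² = 25 + 16 = 41
|RN|² = (10−11)² + (4−9)² = 1 + 25 = 26
|RP|² = (10−9)² + (4−7)² = 1 + 9 = 10
R is equidistant from L and P (both at squared distance 10), and every other site is strictly farther — so R lies on the L–P Voronoi edge.

L and P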